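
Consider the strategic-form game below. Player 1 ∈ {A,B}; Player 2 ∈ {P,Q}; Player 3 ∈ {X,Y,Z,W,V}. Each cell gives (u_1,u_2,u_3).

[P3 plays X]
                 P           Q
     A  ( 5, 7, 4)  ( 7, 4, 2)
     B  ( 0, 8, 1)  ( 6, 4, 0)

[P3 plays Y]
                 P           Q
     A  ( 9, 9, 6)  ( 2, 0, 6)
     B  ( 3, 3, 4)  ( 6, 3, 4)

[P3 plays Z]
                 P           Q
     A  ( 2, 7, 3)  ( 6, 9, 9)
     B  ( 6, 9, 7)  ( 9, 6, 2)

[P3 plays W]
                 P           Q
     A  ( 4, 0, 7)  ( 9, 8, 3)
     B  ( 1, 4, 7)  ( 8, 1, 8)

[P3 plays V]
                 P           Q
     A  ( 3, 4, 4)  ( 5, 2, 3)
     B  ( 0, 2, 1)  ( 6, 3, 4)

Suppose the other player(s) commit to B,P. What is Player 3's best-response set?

u_3(X vs B,P) = 1
u_3(Y vs B,P) = 4
u_3(Z vs B,P) = 7
u_3(W vs B,P) = 7
u_3(V vs B,P) = 1
max payoff 7 at {Z,W}

BR_3 = {Z,W}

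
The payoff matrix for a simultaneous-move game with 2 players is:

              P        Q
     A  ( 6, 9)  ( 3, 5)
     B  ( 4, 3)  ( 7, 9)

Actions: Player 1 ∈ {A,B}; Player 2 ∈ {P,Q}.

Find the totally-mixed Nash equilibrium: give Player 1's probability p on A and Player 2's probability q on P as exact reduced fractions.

P1 indiff ⇒ q·6+(1-q)·3 = q·4+(1-q)·7 ⇒ q(2) = (1-q)(4) ⇒ q = 2/3
P2 indiff ⇒ p·9+(1-p)·3 = p·5+(1-p)·9 ⇒ p(4) = (1-p)(6) ⇒ p = 3/5

p=3/5, q=2/3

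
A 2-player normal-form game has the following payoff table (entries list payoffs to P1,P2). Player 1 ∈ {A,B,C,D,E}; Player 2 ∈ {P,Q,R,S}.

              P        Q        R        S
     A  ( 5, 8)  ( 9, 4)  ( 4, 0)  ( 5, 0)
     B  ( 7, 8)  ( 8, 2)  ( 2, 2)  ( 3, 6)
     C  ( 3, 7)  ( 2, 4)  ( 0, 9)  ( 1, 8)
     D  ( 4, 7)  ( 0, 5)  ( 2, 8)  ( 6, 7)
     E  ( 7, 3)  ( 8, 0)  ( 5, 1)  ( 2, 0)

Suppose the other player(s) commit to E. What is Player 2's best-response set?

P2 best: {P}

u_2(P vs E) = 3
u_2(Q vs E) = 0
u_2(R vs E) = 1
u_2(S vs E) = 0
max payoff 3 at {P}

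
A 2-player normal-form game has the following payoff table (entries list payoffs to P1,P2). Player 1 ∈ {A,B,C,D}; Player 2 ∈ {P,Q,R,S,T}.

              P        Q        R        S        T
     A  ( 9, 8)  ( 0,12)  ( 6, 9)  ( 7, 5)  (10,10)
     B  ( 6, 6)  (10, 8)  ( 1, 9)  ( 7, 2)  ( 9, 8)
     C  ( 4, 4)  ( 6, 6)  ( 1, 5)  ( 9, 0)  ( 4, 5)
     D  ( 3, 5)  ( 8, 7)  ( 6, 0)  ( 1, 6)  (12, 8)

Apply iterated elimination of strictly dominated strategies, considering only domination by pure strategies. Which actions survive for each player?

Remaining: P1:{A,B,D} P2:{Q,R,T}

P2 drop P (Q beats it: A:12>8 B:8>6 C:6>4 D:7>5)
P2 drop S (Q beats it: A:12>5 B:8>2 C:6>0 D:7>6)
P1 drop C (D beats it: Q:8>6 R:6>1 T:12>4)
P1→{A,B,D} P2→{Q,R,T}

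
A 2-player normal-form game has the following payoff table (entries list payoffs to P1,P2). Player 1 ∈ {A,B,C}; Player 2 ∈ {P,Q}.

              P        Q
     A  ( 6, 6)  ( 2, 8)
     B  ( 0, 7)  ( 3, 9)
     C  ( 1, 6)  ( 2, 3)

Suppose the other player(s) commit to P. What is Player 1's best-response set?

u_1(A vs P) = 6
u_1(B vs P) = 0
u_1(C vs P) = 1
max payoff 6 at {A}

P1 best: {A}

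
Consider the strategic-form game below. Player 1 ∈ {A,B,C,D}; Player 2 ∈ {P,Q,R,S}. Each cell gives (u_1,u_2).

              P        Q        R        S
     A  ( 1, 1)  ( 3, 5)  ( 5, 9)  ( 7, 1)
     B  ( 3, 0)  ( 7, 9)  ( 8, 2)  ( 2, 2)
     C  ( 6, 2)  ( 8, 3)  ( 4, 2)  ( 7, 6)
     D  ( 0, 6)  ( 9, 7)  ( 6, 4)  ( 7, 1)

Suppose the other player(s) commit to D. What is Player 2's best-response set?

argmax u_2 = {Q}

u_2(P vs D) = 6
u_2(Q vs D) = 7
u_2(R vs D) = 4
u_2(S vs D) = 1
max payoff 7 at {Q}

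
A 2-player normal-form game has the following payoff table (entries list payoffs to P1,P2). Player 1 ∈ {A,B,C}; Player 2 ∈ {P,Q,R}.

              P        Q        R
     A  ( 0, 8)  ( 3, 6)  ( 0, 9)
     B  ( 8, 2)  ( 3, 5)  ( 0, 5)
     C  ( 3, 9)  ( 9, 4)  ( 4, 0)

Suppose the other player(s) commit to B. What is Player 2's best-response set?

u_2(P vs B) = 2
u_2(Q vs B) = 5
u_2(R vs B) = 5
max payoff 5 at {Q,R}

BR_2 = {Q,R}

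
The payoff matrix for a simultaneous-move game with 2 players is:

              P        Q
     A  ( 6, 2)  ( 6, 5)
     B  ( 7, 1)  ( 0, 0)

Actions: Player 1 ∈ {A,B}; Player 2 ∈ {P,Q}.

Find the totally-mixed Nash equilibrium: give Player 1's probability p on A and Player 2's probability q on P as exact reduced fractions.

P1 indiff ⇒ q·6+(1-q)·6 = q·7+(1-q)·0 ⇒ q(-1) = (1-q)(-6) ⇒ q = 6/7
P2 indiff ⇒ p·2+(1-p)·1 = p·5+(1-p)·0 ⇒ p(-3) = (1-p)(-1) ⇒ p = 1/4

P1 mixes 1/4 on A; P2 mixes 6/7 on P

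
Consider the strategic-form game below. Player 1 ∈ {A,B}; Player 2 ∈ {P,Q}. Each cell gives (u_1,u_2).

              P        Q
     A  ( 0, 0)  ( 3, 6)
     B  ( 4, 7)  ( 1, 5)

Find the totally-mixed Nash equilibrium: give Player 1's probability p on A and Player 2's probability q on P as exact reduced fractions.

P1 indiff ⇒ q·0+(1-q)·3 = q·4+(1-q)·1 ⇒ q(-4) = (1-q)(-2) ⇒ q = 1/3
P2 indiff ⇒ p·0+(1-p)·7 = p·6+(1-p)·5 ⇒ p(-6) = (1-p)(-2) ⇒ p = 1/4

(p,q) = (1/4, 1/3)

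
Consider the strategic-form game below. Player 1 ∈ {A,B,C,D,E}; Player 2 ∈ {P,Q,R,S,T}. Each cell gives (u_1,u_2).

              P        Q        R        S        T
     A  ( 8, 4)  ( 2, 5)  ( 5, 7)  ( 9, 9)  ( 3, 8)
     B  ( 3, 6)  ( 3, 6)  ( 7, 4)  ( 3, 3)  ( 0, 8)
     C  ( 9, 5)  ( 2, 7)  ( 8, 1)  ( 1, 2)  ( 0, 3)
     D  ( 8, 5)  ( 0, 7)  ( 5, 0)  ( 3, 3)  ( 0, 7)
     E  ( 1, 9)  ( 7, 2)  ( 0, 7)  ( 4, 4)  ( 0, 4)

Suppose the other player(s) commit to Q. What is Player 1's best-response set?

P1 best: {E}

u_1(A vs Q) = 2
u_1(B vs Q) = 3
u_1(C vs Q) = 2
u_1(D vs Q) = 0
u_1(E vs Q) = 7
max payoff 7 at {E}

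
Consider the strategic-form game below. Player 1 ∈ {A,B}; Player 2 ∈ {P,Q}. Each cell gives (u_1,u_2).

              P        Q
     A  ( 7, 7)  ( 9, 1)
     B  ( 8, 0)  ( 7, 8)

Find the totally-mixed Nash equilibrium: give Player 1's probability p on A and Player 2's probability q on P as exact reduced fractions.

P1 indiff ⇒ q·7+(1-q)·9 = q·8+(1-q)·7 ⇒ q(-1) = (1-q)(-2) ⇒ q = 2/3
P2 indiff ⇒ p·7+(1-p)·0 = p·1+(1-p)·8 ⇒ p(6) = (1-p)(8) ⇒ p = 4/7

p=4/7, q=2/3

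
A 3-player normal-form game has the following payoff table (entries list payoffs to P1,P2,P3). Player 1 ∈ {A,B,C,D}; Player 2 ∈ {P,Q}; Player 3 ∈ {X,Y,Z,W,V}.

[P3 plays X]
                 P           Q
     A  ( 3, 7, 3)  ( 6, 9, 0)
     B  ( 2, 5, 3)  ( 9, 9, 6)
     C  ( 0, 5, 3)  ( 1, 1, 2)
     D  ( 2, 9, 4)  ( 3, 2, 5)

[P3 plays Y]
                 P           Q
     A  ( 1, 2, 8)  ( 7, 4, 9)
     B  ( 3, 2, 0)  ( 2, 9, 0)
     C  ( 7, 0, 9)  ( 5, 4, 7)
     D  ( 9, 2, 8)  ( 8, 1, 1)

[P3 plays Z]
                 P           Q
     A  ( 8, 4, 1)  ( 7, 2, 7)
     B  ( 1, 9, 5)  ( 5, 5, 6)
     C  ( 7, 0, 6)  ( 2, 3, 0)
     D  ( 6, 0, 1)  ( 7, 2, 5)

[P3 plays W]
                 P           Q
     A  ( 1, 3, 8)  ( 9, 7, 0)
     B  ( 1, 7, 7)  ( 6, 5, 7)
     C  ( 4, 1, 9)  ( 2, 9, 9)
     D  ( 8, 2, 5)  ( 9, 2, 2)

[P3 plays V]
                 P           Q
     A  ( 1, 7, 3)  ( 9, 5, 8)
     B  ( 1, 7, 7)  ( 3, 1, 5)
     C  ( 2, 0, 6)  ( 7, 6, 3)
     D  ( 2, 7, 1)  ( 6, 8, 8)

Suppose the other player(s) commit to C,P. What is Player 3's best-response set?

P3 best: {Y,W}

u_3(X vs C,P) = 3
u_3(Y vs C,P) = 9
u_3(Z vs C,P) = 6
u_3(W vs C,P) = 9
u_3(V vs C,P) = 6
max payoff 9 at {Y,W}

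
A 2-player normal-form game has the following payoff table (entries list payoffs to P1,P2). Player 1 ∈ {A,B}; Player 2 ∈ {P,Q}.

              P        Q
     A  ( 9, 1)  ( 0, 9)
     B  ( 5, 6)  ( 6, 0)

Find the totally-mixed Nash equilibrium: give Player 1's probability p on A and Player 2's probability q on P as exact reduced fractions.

p=3/7, q=3/5

P1 indiff ⇒ q·9+(1-q)·0 = q·5+(1-q)·6 ⇒ q(4) = (1-q)(6) ⇒ q = 3/5
P2 indiff ⇒ p·1+(1-p)·6 = p·9+(1-p)·0 ⇒ p(-8) = (1-p)(-6) ⇒ p = 3/7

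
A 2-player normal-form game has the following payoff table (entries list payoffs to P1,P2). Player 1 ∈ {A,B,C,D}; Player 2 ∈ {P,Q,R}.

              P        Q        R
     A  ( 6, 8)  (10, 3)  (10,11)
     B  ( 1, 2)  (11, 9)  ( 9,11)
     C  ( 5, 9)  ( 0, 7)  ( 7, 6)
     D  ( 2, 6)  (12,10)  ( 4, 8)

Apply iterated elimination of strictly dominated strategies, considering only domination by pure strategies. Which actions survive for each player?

P1 drop C (A beats it: P:6>5 Q:10>0 R:10>7)
P2 drop P (R beats it: A:11>8 B:11>2 D:8>6)
P1→{A,B,D} P2→{Q,R}

IESDS → P1:{A,B,D} P2:{Q,R}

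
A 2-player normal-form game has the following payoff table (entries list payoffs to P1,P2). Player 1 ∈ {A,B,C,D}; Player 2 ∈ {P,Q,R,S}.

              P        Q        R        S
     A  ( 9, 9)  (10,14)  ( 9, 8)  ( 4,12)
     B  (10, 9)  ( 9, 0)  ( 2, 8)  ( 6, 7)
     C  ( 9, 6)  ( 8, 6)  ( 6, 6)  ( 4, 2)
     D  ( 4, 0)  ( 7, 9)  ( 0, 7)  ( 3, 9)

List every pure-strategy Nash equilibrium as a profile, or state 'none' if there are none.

PSNE = {(A,Q), (B,P)}

(A,P): not NE [P1→B gives 10>9; P2→Q gives 14>9]
(A,Q): NE
(A,R): not NE [P2→Q gives 14>8]
(A,S): not NE [P1→B gives 6>4; P2→Q gives 14>12]
(B,P): NE
(B,Q): not NE [P1→A gives 10>9; P2→P gives 9>0]
(B,R): not NE [P1→A gives 9>2; P2→P gives 9>8]
(B,S): not NE [P2→P gives 9>7]
(C,P): not NE [P1→B gives 10>9]
(C,Q): not NE [P1→A gives 10>8]
(C,R): not NE [P1→A gives 9>6]
(C,S): not NE [P1→B gives 6>4; P2→R gives 6>2]
(D,P): not NE [P1→B gives 10>4; P2→S gives 9>0]
(D,Q): not NE [P1→A gives 10>7]
(D,R): not NE [P1→A gives 9>0; P2→S gives 9>7]
(D,S): not NE [P1→B gives 6>3]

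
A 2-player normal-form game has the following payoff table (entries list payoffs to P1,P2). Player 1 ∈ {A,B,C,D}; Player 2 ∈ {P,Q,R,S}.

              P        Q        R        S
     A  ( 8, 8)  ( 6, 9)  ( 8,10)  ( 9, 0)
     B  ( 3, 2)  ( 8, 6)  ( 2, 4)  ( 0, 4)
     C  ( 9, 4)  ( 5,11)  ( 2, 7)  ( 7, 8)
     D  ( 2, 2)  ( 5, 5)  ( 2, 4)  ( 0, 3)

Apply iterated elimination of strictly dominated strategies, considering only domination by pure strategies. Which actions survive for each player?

P1 drop D (A beats it: P:8>2 Q:6>5 R:8>2 S:9>0)
P2 drop P (Q beats it: A:9>8 B:6>2 C:11>4)
P1 drop C (A beats it: Q:6>5 R:8>2 S:9>7)
P2 drop S (Q beats it: A:9>0 B:6>4)
P1→{A,B} P2→{Q,R}

IESDS → P1:{A,B} P2:{Q,R}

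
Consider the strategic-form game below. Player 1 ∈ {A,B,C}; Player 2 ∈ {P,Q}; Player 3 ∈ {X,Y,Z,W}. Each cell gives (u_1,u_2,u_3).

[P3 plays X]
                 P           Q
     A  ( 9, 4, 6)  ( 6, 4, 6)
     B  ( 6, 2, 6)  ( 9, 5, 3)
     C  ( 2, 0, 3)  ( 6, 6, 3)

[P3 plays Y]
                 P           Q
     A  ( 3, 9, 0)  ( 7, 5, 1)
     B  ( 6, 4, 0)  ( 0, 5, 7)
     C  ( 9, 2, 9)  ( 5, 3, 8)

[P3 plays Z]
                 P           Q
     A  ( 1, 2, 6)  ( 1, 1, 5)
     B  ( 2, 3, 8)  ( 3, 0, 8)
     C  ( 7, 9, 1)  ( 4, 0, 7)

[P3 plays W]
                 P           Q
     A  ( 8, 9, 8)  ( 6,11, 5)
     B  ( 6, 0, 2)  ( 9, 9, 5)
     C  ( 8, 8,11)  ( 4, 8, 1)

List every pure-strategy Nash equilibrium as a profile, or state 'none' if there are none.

PSNE = {(C,P,W)}

(A,P,X): not NE [P3→W gives 8>6]
(A,P,Y): not NE [P1→C gives 9>3; P3→W gives 8>0]
(A,P,Z): not NE [P1→C gives 7>1; P3→W gives 8>6]
(A,P,W): not NE [P2→Q gives 11>9]
(A,Q,X): not NE [P1→B gives 9>6]
(A,Q,Y): not NE [P2→P gives 9>5; P3→X gives 6>1]
(A,Q,Z): not NE [P1→C gives 4>1; P2→P gives 2>1; P3→X gives 6>5]
(A,Q,W): not NE [P1→B gives 9>6; P3→X gives 6>5]
(B,P,X): not NE [P1→A gives 9>6; P2→Q gives 5>2; P3→Z gives 8>6]
(B,P,Y): not NE [P1→C gives 9>6; P2→Q gives 5>4; P3→Z gives 8>0]
(B,P,Z): not NE [P1→C gives 7>2]
(B,P,W): not NE [P1→C gives 8>6; P2→Q gives 9>0; P3→Z gives 8>2]
(B,Q,X): not NE [P3→Z gives 8>3]
(B,Q,Y): not NE [P1→A gives 7>0; P3→Z gives 8>7]
(B,Q,Z): not NE [P1→C gives 4>3; P2→P gives 3>0]
(B,Q,W): not NE [P3→Z gives 8>5]
(C,P,X): not NE [P1→A gives 9>2; P2→Q gives 6>0; P3→W gives 11>3]
(C,P,Y): not NE [P2→Q gives 3>2; P3→W gives 11>9]
(C,P,Z): not NE [P3→W gives 11>1]
(C,P,W): NE
(C,Q,X): not NE [P1→B gives 9>6; P3→Y gives 8>3]
(C,Q,Y): not NE [P1→A gives 7>5]
(C,Q,Z): not NE [P2→P gives 9>0; P3→Y gives 8>7]
(C,Q,W): not NE [P1→B gives 9>4; P3→Y gives 8>1]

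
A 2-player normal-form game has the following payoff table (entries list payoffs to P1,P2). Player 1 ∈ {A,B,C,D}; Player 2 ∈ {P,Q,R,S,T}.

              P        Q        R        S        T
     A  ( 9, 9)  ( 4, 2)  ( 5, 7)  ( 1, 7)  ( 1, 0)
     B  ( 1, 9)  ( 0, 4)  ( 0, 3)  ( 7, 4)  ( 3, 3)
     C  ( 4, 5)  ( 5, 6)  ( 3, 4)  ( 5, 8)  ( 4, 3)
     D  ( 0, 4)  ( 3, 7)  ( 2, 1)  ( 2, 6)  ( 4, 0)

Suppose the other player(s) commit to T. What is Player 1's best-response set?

u_1(A vs T) = 1
u_1(B vs T) = 3
u_1(C vs T) = 4
u_1(D vs T) = 4
max payoff 4 at {C,D}

argmax u_1 = {C,D}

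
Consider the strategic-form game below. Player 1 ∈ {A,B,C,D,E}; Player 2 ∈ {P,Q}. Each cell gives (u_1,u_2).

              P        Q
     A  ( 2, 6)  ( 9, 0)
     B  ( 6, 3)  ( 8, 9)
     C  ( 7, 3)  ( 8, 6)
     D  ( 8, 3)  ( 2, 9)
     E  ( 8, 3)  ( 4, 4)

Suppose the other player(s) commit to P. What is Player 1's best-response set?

P1 best: {D,E}

u_1(A vs P) = 2
u_1(B vs P) = 6
u_1(C vs P) = 7
u_1(D vs P) = 8
u_1(E vs P) = 8
max payoff 8 at {D,E}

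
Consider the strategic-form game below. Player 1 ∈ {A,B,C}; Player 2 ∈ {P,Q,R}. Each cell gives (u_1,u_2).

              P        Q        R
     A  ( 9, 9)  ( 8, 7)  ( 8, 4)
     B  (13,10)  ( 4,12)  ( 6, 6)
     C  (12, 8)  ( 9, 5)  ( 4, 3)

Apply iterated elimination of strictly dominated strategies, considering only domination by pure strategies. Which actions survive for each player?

Survivors P1:{B,C} P2:{P,Q}

P2 drop R (P beats it: A:9>4 B:10>6 C:8>3)
P1 drop A (C beats it: P:12>9 Q:9>8)
P1→{B,C} P2→{P,Q}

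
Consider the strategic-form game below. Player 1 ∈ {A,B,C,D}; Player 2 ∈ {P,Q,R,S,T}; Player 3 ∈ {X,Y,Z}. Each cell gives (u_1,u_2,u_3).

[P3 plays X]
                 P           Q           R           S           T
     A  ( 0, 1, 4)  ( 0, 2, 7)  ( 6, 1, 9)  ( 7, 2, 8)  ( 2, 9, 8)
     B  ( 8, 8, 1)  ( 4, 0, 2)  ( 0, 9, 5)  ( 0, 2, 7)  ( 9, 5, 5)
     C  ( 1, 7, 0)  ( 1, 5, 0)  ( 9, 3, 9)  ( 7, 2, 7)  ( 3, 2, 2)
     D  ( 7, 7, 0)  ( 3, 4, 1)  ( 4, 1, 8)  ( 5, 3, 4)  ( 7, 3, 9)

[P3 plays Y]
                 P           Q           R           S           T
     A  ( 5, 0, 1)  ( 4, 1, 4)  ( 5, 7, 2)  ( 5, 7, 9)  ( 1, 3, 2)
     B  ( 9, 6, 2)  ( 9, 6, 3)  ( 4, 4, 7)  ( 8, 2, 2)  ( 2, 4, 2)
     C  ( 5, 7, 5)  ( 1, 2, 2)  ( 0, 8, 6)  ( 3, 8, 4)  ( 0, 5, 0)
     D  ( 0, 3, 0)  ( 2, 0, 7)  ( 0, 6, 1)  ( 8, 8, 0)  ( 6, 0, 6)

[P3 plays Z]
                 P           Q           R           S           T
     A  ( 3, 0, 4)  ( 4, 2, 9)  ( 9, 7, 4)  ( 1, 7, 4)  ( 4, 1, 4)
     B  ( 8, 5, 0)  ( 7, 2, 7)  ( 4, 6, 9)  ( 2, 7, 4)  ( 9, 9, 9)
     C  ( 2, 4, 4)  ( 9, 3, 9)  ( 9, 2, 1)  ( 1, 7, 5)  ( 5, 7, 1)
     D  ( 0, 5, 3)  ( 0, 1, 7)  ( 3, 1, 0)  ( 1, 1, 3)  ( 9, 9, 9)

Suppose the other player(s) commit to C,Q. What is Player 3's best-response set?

argmax u_3 = {Z}

u_3(X vs C,Q) = 0
u_3(Y vs C,Q) = 2
u_3(Z vs C,Q) = 9
max payoff 9 at {Z}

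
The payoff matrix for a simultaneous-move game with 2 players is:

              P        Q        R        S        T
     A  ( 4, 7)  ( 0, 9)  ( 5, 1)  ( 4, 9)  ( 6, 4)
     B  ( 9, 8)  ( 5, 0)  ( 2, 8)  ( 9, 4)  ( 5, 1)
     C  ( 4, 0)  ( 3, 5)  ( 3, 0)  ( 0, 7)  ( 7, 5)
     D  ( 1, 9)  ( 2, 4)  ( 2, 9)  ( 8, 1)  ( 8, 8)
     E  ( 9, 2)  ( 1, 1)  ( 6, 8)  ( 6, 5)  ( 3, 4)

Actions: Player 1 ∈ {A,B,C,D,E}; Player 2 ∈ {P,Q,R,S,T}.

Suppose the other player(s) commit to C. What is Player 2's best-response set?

P2 best: {S}

u_2(P vs C) = 0
u_2(Q vs C) = 5
u_2(R vs C) = 0
u_2(S vs C) = 7
u_2(T vs C) = 5
max payoff 7 at {S}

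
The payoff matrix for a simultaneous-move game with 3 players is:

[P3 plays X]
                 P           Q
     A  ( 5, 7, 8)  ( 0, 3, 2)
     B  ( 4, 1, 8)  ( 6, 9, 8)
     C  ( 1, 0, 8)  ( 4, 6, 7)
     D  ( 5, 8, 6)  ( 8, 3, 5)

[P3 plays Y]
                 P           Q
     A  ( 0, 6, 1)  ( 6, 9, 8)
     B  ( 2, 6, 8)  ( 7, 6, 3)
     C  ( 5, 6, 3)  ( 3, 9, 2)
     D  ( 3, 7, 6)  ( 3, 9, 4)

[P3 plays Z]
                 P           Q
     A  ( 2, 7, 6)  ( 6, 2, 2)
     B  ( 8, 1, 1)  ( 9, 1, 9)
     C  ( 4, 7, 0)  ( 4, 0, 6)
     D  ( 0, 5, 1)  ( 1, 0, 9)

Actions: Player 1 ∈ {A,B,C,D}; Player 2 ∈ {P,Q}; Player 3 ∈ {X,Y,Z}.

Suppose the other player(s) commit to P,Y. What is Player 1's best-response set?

u_1(A vs P,Y) = 0
u_1(B vs P,Y) = 2
u_1(C vs P,Y) = 5
u_1(D vs P,Y) = 3
max payoff 5 at {C}

argmax u_1 = {C}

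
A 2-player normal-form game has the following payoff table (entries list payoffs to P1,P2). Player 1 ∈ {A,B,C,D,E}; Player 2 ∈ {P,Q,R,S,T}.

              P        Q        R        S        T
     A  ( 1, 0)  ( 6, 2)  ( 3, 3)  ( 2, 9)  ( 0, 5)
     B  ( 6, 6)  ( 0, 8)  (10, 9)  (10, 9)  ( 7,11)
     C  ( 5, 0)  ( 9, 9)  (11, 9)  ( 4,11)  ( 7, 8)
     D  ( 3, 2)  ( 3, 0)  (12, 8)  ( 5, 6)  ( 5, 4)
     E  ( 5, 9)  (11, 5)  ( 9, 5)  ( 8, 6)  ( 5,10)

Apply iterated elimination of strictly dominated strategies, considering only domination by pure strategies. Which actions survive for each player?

IESDS → P1:{B,C,D} P2:{R,S,T}

P1 drop A (C beats it: P:5>1 Q:9>6 R:11>3 S:4>2 T:7>0)
P2 drop P (T beats it: B:11>6 C:8>0 D:4>2 E:10>9)
P2 drop Q (S beats it: B:9>8 C:11>9 D:6>0 E:6>5)
P1 drop E (B beats it: R:10>9 S:10>8 T:7>5)
P1→{B,C,D} P2→{R,S,T}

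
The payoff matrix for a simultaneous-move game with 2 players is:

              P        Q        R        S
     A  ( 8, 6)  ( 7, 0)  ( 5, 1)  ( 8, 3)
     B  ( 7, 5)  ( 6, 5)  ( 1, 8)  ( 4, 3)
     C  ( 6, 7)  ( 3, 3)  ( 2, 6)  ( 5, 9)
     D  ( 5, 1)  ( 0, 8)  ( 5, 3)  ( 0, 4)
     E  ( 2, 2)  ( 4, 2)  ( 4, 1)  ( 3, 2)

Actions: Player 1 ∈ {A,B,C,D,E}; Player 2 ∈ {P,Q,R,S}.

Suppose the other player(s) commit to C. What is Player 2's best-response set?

BR_2 = {S}

u_2(P vs C) = 7
u_2(Q vs C) = 3
u_2(R vs C) = 6
u_2(S vs C) = 9
max payoff 9 at {S}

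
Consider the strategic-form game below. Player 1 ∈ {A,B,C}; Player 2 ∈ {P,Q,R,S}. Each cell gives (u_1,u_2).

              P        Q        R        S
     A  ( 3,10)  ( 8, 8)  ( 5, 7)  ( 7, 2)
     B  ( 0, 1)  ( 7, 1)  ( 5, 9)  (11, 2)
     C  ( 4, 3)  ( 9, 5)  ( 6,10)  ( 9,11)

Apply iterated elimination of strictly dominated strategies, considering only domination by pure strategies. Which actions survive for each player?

P1 drop A (C beats it: P:4>3 Q:9>8 R:6>5 S:9>7)
P2 drop P (R beats it: B:9>1 C:10>3)
P2 drop Q (R beats it: B:9>1 C:10>5)
P1→{B,C} P2→{R,S}

IESDS → P1:{B,C} P2:{R,S}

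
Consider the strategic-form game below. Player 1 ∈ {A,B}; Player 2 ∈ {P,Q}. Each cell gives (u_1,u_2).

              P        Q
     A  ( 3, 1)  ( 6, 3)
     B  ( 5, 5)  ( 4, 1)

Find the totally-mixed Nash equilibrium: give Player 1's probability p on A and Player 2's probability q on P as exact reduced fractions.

P1 indiff ⇒ q·3+(1-q)·6 = q·5+(1-q)·4 ⇒ q(-2) = (1-q)(-2) ⇒ q = 1/2
P2 indiff ⇒ p·1+(1-p)·5 = p·3+(1-p)·1 ⇒ p(-2) = (1-p)(-4) ⇒ p = 2/3

P1 mixes 2/3 on A; P2 mixes 1/2 on P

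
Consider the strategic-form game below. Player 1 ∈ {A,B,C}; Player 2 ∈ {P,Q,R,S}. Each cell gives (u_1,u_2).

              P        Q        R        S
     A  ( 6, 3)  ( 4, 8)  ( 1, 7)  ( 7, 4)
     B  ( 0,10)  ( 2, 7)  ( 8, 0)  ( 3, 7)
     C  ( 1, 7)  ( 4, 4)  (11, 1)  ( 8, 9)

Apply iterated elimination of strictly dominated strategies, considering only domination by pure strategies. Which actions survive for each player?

P1 drop B (C beats it: P:1>0 Q:4>2 R:11>8 S:8>3)
P2 drop P (S beats it: A:4>3 C:9>7)
P2 drop R (Q beats it: A:8>7 C:4>1)
P1→{A,C} P2→{Q,S}

IESDS → P1:{A,C} P2:{Q,S}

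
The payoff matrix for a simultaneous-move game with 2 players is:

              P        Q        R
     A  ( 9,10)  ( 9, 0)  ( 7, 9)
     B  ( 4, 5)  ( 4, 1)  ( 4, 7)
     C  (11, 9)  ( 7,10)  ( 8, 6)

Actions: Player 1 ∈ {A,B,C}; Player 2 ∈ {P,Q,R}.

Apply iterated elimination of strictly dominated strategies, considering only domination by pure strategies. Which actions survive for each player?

P1 drop B (A beats it: P:9>4 Q:9>4 R:7>4)
P2 drop R (P beats it: A:10>9 C:9>6)
P1→{A,C} P2→{P,Q}

Remaining: P1:{A,C} P2:{P,Q}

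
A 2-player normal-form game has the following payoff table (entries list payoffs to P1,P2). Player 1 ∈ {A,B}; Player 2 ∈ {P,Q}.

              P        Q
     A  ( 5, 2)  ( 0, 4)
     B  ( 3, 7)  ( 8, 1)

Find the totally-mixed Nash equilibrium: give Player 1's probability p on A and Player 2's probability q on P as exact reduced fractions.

P1 indiff ⇒ q·5+(1-q)·0 = q·3+(1-q)·8 ⇒ q(2) = (1-q)(8) ⇒ q = 4/5
P2 indiff ⇒ p·2+(1-p)·7 = p·4+(1-p)·1 ⇒ p(-2) = (1-p)(-6) ⇒ p = 3/4

(p,q) = (3/4, 4/5)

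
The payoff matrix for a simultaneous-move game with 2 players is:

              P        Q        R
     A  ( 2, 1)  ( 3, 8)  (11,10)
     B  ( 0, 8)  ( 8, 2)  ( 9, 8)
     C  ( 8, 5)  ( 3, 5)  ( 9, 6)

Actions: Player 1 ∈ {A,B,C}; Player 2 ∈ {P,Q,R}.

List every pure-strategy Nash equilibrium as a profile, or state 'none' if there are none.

NE set: (A,R)

(A,P): not NE [P1→C gives 8>2; P2→R gives 10>1]
(A,Q): not NE [P1→B gives 8>3; P2→R gives 10>8]
(A,R): NE
(B,P): not NE [P1→C gives 8>0]
(B,Q): not NE [P2→R gives 8>2]
(B,R): not NE [P1→A gives 11>9]
(C,P): not NE [P2→R gives 6>5]
(C,Q): not NE [P1→B gives 8>3; P2→R gives 6>5]
(C,R): not NE [P1→A gives 11>9]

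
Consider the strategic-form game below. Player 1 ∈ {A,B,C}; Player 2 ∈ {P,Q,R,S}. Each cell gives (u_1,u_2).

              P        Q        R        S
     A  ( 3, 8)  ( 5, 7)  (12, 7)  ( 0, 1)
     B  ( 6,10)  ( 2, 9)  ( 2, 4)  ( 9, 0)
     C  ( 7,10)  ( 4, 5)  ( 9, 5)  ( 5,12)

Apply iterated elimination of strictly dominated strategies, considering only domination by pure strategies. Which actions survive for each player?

Survivors P1:{B,C} P2:{P,S}

P2 drop Q (P beats it: A:8>7 B:10>9 C:10>5)
P2 drop R (P beats it: A:8>7 B:10>4 C:10>5)
P1 drop A (B beats it: P:6>3 S:9>0)
P1→{B,C} P2→{P,S}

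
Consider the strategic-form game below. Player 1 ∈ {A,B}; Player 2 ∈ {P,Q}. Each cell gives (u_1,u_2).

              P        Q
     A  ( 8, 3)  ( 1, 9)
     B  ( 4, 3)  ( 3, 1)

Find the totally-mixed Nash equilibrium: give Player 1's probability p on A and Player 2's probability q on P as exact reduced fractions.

P1 mixes 1/4 on A; P2 mixes 1/3 on P

P1 indiff ⇒ q·8+(1-q)·1 = q·4+(1-q)·3 ⇒ q(4) = (1-q)(2) ⇒ q = 1/3
P2 indiff ⇒ p·3+(1-p)·3 = p·9+(1-p)·1 ⇒ p(-6) = (1-p)(-2) ⇒ p = 1/4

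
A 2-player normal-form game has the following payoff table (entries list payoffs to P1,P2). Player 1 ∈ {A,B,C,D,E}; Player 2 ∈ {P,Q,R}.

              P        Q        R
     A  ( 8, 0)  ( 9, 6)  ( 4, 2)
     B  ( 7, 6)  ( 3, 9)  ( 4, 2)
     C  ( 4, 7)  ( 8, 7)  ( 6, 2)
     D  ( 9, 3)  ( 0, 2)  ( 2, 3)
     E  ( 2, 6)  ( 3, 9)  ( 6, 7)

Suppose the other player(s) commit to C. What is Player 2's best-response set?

P2 best: {P,Q}

u_2(P vs C) = 7
u_2(Q vs C) = 7
u_2(R vs C) = 2
max payoff 7 at {P,Q}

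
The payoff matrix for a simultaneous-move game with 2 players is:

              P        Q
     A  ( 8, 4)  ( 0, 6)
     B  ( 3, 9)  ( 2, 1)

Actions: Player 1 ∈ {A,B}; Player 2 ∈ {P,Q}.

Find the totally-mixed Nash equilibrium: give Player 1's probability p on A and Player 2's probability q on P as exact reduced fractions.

P1 indiff ⇒ q·8+(1-q)·0 = q·3+(1-q)·2 ⇒ q(5) = (1-q)(2) ⇒ q = 2/7
P2 indiff ⇒ p·4+(1-p)·9 = p·6+(1-p)·1 ⇒ p(-2) = (1-p)(-8) ⇒ p = 4/5

p=4/5, q=2/7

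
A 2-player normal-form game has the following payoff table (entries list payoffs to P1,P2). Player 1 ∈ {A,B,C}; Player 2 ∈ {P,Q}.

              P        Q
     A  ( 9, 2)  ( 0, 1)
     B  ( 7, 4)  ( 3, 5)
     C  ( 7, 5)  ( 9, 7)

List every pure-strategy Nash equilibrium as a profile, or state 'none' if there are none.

Nash profiles: (A,P), (C,Q)

(A,P): NE
(A,Q): not NE [P1→C gives 9>0; P2→P gives 2>1]
(B,P): not NE [P1→A gives 9>7; P2→Q gives 5>4]
(B,Q): not NE [P1→C gives 9>3]
(C,P): not NE [P1→A gives 9>7; P2→Q gives 7>5]
(C,Q): NE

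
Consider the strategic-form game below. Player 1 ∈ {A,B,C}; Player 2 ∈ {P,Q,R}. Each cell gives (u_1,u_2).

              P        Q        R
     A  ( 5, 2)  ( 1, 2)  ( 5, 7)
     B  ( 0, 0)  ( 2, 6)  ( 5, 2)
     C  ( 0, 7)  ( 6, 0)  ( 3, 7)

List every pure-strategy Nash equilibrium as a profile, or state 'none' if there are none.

Nash profiles: (A,R)

(A,P): not NE [P2→R gives 7>2]
(A,Q): not NE [P1→C gives 6>1; P2→R gives 7>2]
(A,R): NE
(B,P): not NE [P1→A gives 5>0; P2→Q gives 6>0]
(B,Q): not NE [P1→C gives 6>2]
(B,R): not NE [P2→Q gives 6>2]
(C,P): not NE [P1→A gives 5>0]
(C,Q): not NE [P2→R gives 7>0]
(C,R): not NE [P1→B gives 5>3]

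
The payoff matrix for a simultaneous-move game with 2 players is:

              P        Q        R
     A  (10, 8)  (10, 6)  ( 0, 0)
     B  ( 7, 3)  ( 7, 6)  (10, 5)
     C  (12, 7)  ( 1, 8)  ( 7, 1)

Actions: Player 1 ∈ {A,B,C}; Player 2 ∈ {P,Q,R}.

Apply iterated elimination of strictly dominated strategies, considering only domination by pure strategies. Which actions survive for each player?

P2 drop R (Q beats it: A:6>0 B:6>5 C:8>1)
P1 drop B (A beats it: P:10>7 Q:10>7)
P1→{A,C} P2→{P,Q}

Survivors P1:{A,C} P2:{P,Q}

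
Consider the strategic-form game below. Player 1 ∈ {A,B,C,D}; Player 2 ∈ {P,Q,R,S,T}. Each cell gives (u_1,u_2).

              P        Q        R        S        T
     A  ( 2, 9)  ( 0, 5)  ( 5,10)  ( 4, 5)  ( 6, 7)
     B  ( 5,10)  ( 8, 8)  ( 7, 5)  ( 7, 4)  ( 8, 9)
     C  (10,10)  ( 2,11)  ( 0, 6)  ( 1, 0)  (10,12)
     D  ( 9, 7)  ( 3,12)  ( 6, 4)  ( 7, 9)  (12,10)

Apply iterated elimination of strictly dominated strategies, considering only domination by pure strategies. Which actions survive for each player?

P1 drop A (B beats it: P:5>2 Q:8>0 R:7>5 S:7>4 T:8>6)
P2 drop R (P beats it: B:10>5 C:10>6 D:7>4)
P2 drop S (Q beats it: B:8>4 C:11>0 D:12>9)
P1→{B,C,D} P2→{P,Q,T}

Remaining: P1:{B,C,D} P2:{P,Q,T}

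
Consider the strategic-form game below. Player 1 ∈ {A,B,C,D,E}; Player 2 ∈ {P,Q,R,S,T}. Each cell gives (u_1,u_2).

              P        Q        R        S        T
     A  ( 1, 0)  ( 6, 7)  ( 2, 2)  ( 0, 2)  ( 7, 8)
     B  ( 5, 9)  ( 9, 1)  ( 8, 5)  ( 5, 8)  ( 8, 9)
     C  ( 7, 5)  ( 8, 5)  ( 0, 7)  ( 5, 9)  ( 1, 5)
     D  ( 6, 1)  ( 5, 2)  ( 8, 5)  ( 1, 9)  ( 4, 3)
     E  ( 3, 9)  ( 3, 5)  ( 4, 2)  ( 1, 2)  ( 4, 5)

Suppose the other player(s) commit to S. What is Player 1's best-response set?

BR_1 = {B,C}

u_1(A vs S) = 0
u_1(B vs S) = 5
u_1(C vs S) = 5
u_1(D vs S) = 1
u_1(E vs S) = 1
max payoff 5 at {B,C}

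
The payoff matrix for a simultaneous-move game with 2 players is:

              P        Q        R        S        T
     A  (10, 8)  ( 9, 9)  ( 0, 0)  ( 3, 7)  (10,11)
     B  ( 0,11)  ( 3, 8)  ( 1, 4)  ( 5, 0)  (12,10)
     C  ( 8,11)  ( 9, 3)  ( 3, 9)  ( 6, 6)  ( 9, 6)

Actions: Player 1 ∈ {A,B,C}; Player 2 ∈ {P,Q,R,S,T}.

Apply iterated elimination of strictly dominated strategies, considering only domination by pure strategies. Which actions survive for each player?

Survivors P1:{A,B} P2:{P,T}

P2 drop Q (T beats it: A:11>9 B:10>8 C:6>3)
P2 drop R (P beats it: A:8>0 B:11>4 C:11>9)
P2 drop S (P beats it: A:8>7 B:11>0 C:11>6)
P1 drop C (A beats it: P:10>8 T:10>9)
P1→{A,B} P2→{P,T}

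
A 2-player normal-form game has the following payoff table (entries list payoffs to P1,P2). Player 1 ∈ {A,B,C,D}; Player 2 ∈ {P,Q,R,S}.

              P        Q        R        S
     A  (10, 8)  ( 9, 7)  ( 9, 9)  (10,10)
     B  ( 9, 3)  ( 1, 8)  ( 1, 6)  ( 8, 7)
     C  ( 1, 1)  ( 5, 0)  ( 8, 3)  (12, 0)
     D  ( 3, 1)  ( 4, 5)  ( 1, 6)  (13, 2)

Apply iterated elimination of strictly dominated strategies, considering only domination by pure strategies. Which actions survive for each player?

IESDS → P1:{A,C,D} P2:{R,S}

P1 drop B (A beats it: P:10>9 Q:9>1 R:9>1 S:10>8)
P2 drop P (R beats it: A:9>8 C:3>1 D:6>1)
P2 drop Q (R beats it: A:9>7 C:3>0 D:6>5)
P1→{A,C,D} P2→{R,S}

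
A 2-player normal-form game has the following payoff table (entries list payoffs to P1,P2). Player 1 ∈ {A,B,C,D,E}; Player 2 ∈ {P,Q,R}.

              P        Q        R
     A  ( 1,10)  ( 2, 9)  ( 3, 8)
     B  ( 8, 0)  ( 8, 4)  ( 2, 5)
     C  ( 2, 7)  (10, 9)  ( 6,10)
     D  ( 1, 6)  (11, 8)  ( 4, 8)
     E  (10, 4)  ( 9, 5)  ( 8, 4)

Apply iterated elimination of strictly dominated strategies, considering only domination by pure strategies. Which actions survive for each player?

Survivors P1:{C,D,E} P2:{Q,R}

P1 drop A (C beats it: P:2>1 Q:10>2 R:6>3)
P1 drop B (E beats it: P:10>8 Q:9>8 R:8>2)
P2 drop P (Q beats it: C:9>7 D:8>6 E:5>4)
P1→{C,D,E} P2→{Q,R}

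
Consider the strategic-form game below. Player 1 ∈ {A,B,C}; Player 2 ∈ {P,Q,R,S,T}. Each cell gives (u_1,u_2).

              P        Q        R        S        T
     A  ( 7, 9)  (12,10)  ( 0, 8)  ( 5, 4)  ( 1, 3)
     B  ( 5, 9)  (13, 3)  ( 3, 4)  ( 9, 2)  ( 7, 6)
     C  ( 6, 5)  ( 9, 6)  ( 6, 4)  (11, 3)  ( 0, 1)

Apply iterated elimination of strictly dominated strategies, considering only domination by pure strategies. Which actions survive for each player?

P2 drop R (P beats it: A:9>8 B:9>4 C:5>4)
P2 drop S (P beats it: A:9>4 B:9>2 C:5>3)
P1 drop C (A beats it: P:7>6 Q:12>9 T:1>0)
P2 drop T (P beats it: A:9>3 B:9>6)
P1→{A,B} P2→{P,Q}

IESDS → P1:{A,B} P2:{P,Q}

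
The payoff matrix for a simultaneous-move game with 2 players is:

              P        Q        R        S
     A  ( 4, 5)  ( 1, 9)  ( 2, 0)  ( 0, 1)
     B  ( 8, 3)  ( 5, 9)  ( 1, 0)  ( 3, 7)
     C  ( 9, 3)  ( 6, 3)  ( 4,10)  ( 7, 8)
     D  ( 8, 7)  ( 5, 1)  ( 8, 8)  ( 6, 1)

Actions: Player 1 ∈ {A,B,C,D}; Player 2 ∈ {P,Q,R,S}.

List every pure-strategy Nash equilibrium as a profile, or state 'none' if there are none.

(A,P): not NE [P1→C gives 9>4; P2→Q gives 9>5]
(A,Q): not NE [P1→C gives 6>1]
(A,R): not NE [P1→D gives 8>2; P2→Q gives 9>0]
(A,S): not NE [P1→C gives 7>0; P2→Q gives 9>1]
(B,P): not NE [P1→C gives 9>8; P2→Q gives 9>3]
(B,Q): not NE [P1→C gives 6>5]
(B,R): not NE [P1→D gives 8>1; P2→Q gives 9>0]
(B,S): not NE [P1→C gives 7>3; P2→Q gives 9>7]
(C,P): not NE [P2→R gives 10>3]
(C,Q): not NE [P2→R gives 10>3]
(C,R): not NE [P1→D gives 8>4]
(C,S): not NE [P2→R gives 10>8]
(D,P): not NE [P1→C gives 9>8; P2→R gives 8>7]
(D,Q): not NE [P1→C gives 6>5; P2→R gives 8>1]
(D,R): NE
(D,S): not NE [P1→C gives 7>6; P2→R gives 8>1]

NE set: (D,R)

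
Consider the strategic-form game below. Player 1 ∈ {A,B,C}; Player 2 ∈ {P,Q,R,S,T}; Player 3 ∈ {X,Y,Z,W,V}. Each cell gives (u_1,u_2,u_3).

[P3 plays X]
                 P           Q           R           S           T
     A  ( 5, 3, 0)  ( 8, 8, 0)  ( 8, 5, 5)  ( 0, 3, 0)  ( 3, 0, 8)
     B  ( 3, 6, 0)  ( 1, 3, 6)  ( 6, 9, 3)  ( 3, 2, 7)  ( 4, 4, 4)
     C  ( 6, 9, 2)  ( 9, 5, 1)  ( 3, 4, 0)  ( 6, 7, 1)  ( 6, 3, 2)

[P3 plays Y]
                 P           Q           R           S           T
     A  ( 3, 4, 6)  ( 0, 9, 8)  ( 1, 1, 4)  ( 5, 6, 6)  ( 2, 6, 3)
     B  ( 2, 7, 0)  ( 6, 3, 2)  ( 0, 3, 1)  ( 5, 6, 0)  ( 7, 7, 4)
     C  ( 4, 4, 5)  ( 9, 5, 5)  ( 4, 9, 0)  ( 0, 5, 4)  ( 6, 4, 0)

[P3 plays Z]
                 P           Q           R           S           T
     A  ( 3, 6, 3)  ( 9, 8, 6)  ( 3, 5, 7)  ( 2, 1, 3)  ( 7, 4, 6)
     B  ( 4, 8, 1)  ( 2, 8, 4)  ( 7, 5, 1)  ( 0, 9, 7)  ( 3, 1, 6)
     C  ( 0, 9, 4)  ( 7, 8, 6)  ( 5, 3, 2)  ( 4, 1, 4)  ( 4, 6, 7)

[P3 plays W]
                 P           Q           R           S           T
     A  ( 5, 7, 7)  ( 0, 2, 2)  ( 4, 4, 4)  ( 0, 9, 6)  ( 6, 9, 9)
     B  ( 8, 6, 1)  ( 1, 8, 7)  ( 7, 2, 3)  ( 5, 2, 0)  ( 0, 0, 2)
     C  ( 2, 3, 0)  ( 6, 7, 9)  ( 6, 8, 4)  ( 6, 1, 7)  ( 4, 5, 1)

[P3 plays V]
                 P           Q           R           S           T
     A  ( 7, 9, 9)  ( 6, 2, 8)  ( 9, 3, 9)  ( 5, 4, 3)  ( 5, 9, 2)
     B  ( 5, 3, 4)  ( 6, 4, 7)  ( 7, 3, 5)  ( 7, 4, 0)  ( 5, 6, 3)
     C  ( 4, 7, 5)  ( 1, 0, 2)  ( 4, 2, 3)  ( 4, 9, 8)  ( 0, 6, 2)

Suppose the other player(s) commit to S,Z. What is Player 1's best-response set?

u_1(A vs S,Z) = 2
u_1(B vs S,Z) = 0
u_1(C vs S,Z) = 4
max payoff 4 at {C}

P1 best: {C}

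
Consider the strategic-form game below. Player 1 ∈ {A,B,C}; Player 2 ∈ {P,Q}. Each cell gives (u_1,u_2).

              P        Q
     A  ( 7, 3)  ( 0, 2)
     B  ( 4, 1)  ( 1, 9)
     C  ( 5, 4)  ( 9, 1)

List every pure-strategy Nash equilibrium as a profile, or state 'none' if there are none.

(A,P): NE
(A,Q): not NE [P1→C gives 9>0; P2→P gives 3>2]
(B,P): not NE [P1→A gives 7>4; P2→Q gives 9>1]
(B,Q): not NE [P1→C gives 9>1]
(C,P): not NE [P1→A gives 7>5]
(C,Q): not NE [P2→P gives 4>1]

PSNE = {(A,P)}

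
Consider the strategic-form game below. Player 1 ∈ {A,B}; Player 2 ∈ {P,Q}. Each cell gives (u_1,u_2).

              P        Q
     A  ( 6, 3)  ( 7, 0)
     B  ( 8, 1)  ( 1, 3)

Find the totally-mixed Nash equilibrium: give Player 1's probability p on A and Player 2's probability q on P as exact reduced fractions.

P1 mixes 2/5 on A; P2 mixes 3/4 on P

P1 indiff ⇒ q·6+(1-q)·7 = q·8+(1-q)·1 ⇒ q(-2) = (1-q)(-6) ⇒ q = 3/4
P2 indiff ⇒ p·3+(1-p)·1 = p·0+(1-p)·3 ⇒ p(3) = (1-p)(2) ⇒ p = 2/5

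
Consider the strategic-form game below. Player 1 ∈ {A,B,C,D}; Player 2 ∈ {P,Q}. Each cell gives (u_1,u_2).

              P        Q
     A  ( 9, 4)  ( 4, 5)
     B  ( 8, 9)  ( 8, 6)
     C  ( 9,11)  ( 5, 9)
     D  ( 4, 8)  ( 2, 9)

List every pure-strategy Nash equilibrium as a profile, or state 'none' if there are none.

(A,P): not NE [P2→Q gives 5>4]
(A,Q): not NE [P1→B gives 8>4]
(B,P): not NE [P1→C gives 9>8]
(B,Q): not NE [P2→P gives 9>6]
(C,P): NE
(C,Q): not NE [P1→B gives 8>5; P2→P gives 11>9]
(D,P): not NE [P1→C gives 9>4; P2→Q gives 9>8]
(D,Q): not NE [P1→B gives 8>2]

NE set: (C,P)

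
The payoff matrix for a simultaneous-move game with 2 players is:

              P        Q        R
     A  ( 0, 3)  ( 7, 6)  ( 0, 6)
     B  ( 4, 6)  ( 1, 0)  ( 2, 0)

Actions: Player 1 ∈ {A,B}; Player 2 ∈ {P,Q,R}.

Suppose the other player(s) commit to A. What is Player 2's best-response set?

u_2(P vs A) = 3
u_2(Q vs A) = 6
u_2(R vs A) = 6
max payoff 6 at {Q,R}

BR_2 = {Q,R}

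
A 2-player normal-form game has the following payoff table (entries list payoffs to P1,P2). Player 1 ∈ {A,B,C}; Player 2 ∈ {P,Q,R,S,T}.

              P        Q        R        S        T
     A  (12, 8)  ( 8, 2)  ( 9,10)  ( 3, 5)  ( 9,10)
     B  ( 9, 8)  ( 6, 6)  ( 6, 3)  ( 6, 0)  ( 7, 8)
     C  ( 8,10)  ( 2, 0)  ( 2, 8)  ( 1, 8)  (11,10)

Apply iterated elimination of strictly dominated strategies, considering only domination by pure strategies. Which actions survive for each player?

P2 drop Q (P beats it: A:8>2 B:8>6 C:10>0)
P2 drop S (P beats it: A:8>5 B:8>0 C:10>8)
P1 drop B (A beats it: P:12>9 R:9>6 T:9>7)
P1→{A,C} P2→{P,R,T}

IESDS → P1:{A,C} P2:{P,R,T}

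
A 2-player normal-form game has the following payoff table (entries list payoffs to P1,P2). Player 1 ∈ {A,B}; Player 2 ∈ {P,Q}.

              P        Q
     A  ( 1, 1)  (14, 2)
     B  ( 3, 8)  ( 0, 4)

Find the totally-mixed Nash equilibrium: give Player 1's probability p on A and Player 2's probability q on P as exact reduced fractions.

P1 indiff ⇒ q·1+(1-q)·14 = q·3+(1-q)·0 ⇒ q(-2) = (1-q)(-14) ⇒ q = 7/8
P2 indiff ⇒ p·1+(1-p)·8 = p·2+(1-p)·4 ⇒ p(-1) = (1-p)(-4) ⇒ p = 4/5

p=4/5, q=7/8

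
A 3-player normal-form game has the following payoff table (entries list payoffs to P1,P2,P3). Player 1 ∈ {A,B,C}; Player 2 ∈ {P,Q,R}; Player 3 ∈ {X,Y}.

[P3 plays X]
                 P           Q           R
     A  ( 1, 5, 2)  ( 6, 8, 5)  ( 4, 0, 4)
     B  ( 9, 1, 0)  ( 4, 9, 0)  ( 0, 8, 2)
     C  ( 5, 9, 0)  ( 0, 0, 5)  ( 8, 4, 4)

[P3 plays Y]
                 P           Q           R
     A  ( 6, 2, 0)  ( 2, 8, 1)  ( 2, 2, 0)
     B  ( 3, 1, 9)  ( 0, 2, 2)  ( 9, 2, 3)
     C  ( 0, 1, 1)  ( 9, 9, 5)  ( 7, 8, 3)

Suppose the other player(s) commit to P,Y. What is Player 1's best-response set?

P1 best: {A}

u_1(A vs P,Y) = 6
u_1(B vs P,Y) = 3
u_1(C vs P,Y) = 0
max payoff 6 at {A}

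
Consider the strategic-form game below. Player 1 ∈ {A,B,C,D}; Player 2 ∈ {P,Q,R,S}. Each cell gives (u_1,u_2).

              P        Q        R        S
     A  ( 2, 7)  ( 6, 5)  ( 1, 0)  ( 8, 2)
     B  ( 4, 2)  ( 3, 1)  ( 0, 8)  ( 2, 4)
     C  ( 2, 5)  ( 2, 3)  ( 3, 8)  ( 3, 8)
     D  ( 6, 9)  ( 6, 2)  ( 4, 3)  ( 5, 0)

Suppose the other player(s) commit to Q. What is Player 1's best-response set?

BR_1 = {A,D}

u_1(A vs Q) = 6
u_1(B vs Q) = 3
u_1(C vs Q) = 2
u_1(D vs Q) = 6
max payoff 6 at {A,D}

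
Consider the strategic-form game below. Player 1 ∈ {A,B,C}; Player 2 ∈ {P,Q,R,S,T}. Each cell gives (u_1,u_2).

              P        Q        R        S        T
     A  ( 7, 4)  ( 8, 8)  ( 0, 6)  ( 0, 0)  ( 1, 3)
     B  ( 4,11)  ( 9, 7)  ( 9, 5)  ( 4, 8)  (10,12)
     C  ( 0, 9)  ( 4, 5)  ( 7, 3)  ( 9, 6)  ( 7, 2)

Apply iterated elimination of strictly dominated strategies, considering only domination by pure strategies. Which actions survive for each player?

IESDS → P1:{A,B} P2:{P,Q,T}

P2 drop R (Q beats it: A:8>6 B:7>5 C:5>3)
P2 drop S (P beats it: A:4>0 B:11>8 C:9>6)
P1 drop C (B beats it: P:4>0 Q:9>4 T:10>7)
P1→{A,B} P2→{P,Q,T}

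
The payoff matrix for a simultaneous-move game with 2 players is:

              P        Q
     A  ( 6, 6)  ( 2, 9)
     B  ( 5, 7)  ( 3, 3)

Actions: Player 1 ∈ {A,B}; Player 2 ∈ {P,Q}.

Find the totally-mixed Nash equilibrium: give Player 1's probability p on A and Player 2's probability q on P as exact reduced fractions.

P1 mixes 4/7 on A; P2 mixes 1/2 on P

P1 indiff ⇒ q·6+(1-q)·2 = q·5+(1-q)·3 ⇒ q(1) = (1-q)(1) ⇒ q = 1/2
P2 indiff ⇒ p·6+(1-p)·7 = p·9+(1-p)·3 ⇒ p(-3) = (1-p)(-4) ⇒ p = 4/7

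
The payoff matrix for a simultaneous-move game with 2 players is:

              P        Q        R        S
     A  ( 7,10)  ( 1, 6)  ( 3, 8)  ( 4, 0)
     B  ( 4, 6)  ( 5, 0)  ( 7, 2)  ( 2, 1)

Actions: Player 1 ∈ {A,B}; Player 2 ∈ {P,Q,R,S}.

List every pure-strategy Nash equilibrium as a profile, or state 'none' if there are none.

(A,P): NE
(A,Q): not NE [P1→B gives 5>1; P2→P gives 10>6]
(A,R): not NE [P1→B gives 7>3; P2→P gives 10>8]
(A,S): not NE [P2→P gives 10>0]
(B,P): not NE [P1→A gives 7>4]
(B,Q): not NE [P2→P gives 6>0]
(B,R): not NE [P2→P gives 6>2]
(B,S): not NE [P1→A gives 4>2; P2→P gives 6>1]

Nash profiles: (A,P)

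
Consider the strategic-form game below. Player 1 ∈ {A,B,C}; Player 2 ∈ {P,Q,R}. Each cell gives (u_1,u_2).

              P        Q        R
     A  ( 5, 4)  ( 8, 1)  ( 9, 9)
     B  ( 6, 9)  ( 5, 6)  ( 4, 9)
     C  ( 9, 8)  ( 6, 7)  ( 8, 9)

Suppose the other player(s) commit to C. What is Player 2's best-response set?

P2 best: {R}

u_2(P vs C) = 8
u_2(Q vs C) = 7
u_2(R vs C) = 9
max payoff 9 at {R}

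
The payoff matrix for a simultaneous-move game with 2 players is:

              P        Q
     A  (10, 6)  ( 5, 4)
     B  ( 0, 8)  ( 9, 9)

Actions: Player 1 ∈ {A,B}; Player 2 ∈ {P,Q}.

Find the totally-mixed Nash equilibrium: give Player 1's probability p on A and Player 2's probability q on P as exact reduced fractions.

(p,q) = (1/3, 2/7)

P1 indiff ⇒ q·10+(1-q)·5 = q·0+(1-q)·9 ⇒ q(10) = (1-q)(4) ⇒ q = 2/7
P2 indiff ⇒ p·6+(1-p)·8 = p·4+(1-p)·9 ⇒ p(2) = (1-p)(1) ⇒ p = 1/3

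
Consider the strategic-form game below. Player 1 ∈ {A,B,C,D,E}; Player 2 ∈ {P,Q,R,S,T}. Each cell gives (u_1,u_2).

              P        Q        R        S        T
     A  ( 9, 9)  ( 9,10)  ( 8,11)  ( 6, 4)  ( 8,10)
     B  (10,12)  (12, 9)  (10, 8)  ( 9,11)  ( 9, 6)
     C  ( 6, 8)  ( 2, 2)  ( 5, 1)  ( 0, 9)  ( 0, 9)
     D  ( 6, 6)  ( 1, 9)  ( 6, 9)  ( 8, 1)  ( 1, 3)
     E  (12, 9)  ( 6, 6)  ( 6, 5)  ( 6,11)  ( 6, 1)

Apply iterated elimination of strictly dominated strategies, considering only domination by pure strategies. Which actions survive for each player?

P1 drop A (B beats it: P:10>9 Q:12>9 R:10>8 S:9>6 T:9>8)
P1 drop C (B beats it: P:10>6 Q:12>2 R:10>5 S:9>0 T:9>0)
P1 drop D (B beats it: P:10>6 Q:12>1 R:10>6 S:9>8 T:9>1)
P2 drop Q (P beats it: B:12>9 E:9>6)
P2 drop R (P beats it: B:12>8 E:9>5)
P2 drop T (P beats it: B:12>6 E:9>1)
P1→{B,E} P2→{P,S}

Remaining: P1:{B,E} P2:{P,S}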